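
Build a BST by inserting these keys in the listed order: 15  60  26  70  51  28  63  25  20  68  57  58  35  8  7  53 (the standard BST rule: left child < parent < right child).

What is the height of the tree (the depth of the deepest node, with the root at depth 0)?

Resulting structure (node: left, right):
  15: L=8, R=60
  60: L=26, R=70
  26: L=25, R=51
  70: L=63, R=–
  51: L=28, R=57
  28: L=–, R=35
  63: L=–, R=68
  25: L=20, R=–
  20: L=–, R=–
  68: L=–, R=–
  57: L=53, R=58
  58: L=–, R=–
  35: L=–, R=–
  8: L=7, R=–
  7: L=–, R=–
  53: L=–, R=–

The deepest node is 58 at depth 5.

5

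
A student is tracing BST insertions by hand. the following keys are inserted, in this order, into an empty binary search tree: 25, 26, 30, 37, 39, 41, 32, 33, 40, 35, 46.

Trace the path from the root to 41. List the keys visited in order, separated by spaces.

Resulting structure (node: left, right):
  25: L=–, R=26
  26: L=–, R=30
  30: L=–, R=37
  37: L=32, R=39
  39: L=–, R=41
  41: L=40, R=46
  32: L=–, R=33
  33: L=–, R=35
  40: L=–, R=–
  35: L=–, R=–
  46: L=–, R=–

25 26 30 37 39 41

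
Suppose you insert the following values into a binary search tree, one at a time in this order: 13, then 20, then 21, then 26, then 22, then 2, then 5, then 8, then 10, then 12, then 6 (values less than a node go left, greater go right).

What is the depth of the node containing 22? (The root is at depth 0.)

Insert 13: tree is empty, so 13 becomes the root.
Insert 20: 20 > 13 → go right. Place as right child of 13.
Insert 21: 21 > 13 → go right; 21 > 20 → go right. Place as right child of 20.
Insert 26: 26 > 13 → go right; 26 > 20 → go right; 26 > 21 → go right. Place as right child of 21.
Insert 22: 22 > 13 → go right; 22 > 20 → go right; 22 > 21 → go right; 22 < 26 → go left. Place as left child of 26.
Insert 2: 2 < 13 → go left. Place as left child of 13.
Insert 5: 5 < 13 → go left; 5 > 2 → go right. Place as right child of 2.
Insert 8: 8 < 13 → go left; 8 > 2 → go right; 8 > 5 → go right. Place as right child of 5.
Insert 10: 10 < 13 → go left; 10 > 2 → go right; 10 > 5 → go right; 10 > 8 → go right. Place as right child of 8.
Insert 12: 12 < 13 → go left; 12 > 2 → go right; 12 > 5 → go right; 12 > 8 → go right; 12 > 10 → go right. Place as right child of 10.
Insert 6: 6 < 13 → go left; 6 > 2 → go right; 6 > 5 → go right; 6 < 8 → go left. Place as left child of 8.

Path to 22: 13 → 20 → 21 → 26 → 22, which is 4 edges.

4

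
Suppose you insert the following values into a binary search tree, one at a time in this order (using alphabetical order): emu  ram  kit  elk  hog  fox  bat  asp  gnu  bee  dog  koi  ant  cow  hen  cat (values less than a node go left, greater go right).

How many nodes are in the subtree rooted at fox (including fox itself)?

3

Insert emu: tree is empty, so emu becomes the root.
Insert ram: ram > emu → go right. Place as right child of emu.
Insert kit: kit > emu → go right; kit < ram → go left. Place as left child of ram.
Insert elk: elk < emu → go left. Place as left child of emu.
Insert hog: hog > emu → go right; hog < ram → go left; hog < kit → go left. Place as left child of kit.
Insert fox: fox > emu → go right; fox < ram → go left; fox < kit → go left; fox < hog → go left. Place as left child of hog.
Insert bat: bat < emu → go left; bat < elk → go left. Place as left child of elk.
Insert asp: asp < emu → go left; asp < elk → go left; asp < bat → go left. Place as left child of bat.
Insert gnu: gnu > emu → go right; gnu < ram → go left; gnu < kit → go left; gnu < hog → go left; gnu > fox → go right. Place as right child of fox.
Insert bee: bee < emu → go left; bee < elk → go left; bee > bat → go right. Place as right child of bat.
Insert dog: dog < emu → go left; dog < elk → go left; dog > bat → go right; dog > bee → go right. Place as right child of bee.
Insert koi: koi > emu → go right; koi < ram → go left; koi > kit → go right. Place as right child of kit.
Insert ant: ant < emu → go left; ant < elk → go left; ant < bat → go left; ant < asp → go left. Place as left child of asp.
Insert cow: cow < emu → go left; cow < elk → go left; cow > bat → go right; cow > bee → go right; cow < dog → go left. Place as left child of dog.
Insert hen: hen > emu → go right; hen < ram → go left; hen < kit → go left; hen < hog → go left; hen > fox → go right; hen > gnu → go right. Place as right child of gnu.
Insert cat: cat < emu → go left; cat < elk → go left; cat > bat → go right; cat > bee → go right; cat < dog → go left; cat < cow → go left. Place as left child of cow.

Subtree rooted at fox contains: fox, gnu, hen — 3 nodes.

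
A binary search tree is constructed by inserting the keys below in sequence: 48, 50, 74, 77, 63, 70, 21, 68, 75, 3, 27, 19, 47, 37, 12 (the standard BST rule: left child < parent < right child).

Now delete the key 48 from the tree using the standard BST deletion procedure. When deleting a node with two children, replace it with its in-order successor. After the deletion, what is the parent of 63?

74

Insert 48: tree is empty, so 48 becomes the root.
Insert 50: 50 > 48 → go right. Place as right child of 48.
Insert 74: 74 > 48 → go right; 74 > 50 → go right. Place as right child of 50.
Insert 77: 77 > 48 → go right; 77 > 50 → go right; 77 > 74 → go right. Place as right child of 74.
Insert 63: 63 > 48 → go right; 63 > 50 → go right; 63 < 74 → go left. Place as left child of 74.
Insert 70: 70 > 48 → go right; 70 > 50 → go right; 70 < 74 → go left; 70 > 63 → go right. Place as right child of 63.
Insert 21: 21 < 48 → go left. Place as left child of 48.
Insert 68: 68 > 48 → go right; 68 > 50 → go right; 68 < 74 → go left; 68 > 63 → go right; 68 < 70 → go left. Place as left child of 70.
Insert 75: 75 > 48 → go right; 75 > 50 → go right; 75 > 74 → go right; 75 < 77 → go left. Place as left child of 77.
Insert 3: 3 < 48 → go left; 3 < 21 → go left. Place as left child of 21.
Insert 27: 27 < 48 → go left; 27 > 21 → go right. Place as right child of 21.
Insert 19: 19 < 48 → go left; 19 < 21 → go left; 19 > 3 → go right. Place as right child of 3.
Insert 47: 47 < 48 → go left; 47 > 21 → go right; 47 > 27 → go right. Place as right child of 27.
Insert 37: 37 < 48 → go left; 37 > 21 → go right; 37 > 27 → go right; 37 < 47 → go left. Place as left child of 47.
Insert 12: 12 < 48 → go left; 12 < 21 → go left; 12 > 3 → go right; 12 < 19 → go left. Place as left child of 19.

Delete 48 (two children — replace with in-order successor).
After deletion, 63's parent is 74.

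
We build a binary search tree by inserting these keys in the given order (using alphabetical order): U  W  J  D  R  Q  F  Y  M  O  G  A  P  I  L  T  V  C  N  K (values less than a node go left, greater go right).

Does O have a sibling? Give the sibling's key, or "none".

L

Insert U: tree is empty, so U becomes the root.
Insert W: W > U → go right. Place as right child of U.
Insert J: J < U → go left. Place as left child of U.
Insert D: D < U → go left; D < J → go left. Place as left child of J.
Insert R: R < U → go left; R > J → go right. Place as right child of J.
Insert Q: Q < U → go left; Q > J → go right; Q < R → go left. Place as left child of R.
Insert F: F < U → go left; F < J → go left; F > D → go right. Place as right child of D.
Insert Y: Y > U → go right; Y > W → go right. Place as right child of W.
Insert M: M < U → go left; M > J → go right; M < R → go left; M < Q → go left. Place as left child of Q.
Insert O: O < U → go left; O > J → go right; O < R → go left; O < Q → go left; O > M → go right. Place as right child of M.
Insert G: G < U → go left; G < J → go left; G > D → go right; G > F → go right. Place as right child of F.
Insert A: A < U → go left; A < J → go left; A < D → go left. Place as left child of D.
Insert P: P < U → go left; P > J → go right; P < R → go left; P < Q → go left; P > M → go right; P > O → go right. Place as right child of O.
Insert I: I < U → go left; I < J → go left; I > D → go right; I > F → go right; I > G → go right. Place as right child of G.
Insert L: L < U → go left; L > J → go right; L < R → go left; L < Q → go left; L < M → go left. Place as left child of M.
Insert T: T < U → go left; T > J → go right; T > R → go right. Place as right child of R.
Insert V: V > U → go right; V < W → go left. Place as left child of W.
Insert C: C < U → go left; C < J → go left; C < D → go left; C > A → go right. Place as right child of A.
Insert N: N < U → go left; N > J → go right; N < R → go left; N < Q → go left; N > M → go right; N < O → go left. Place as left child of O.
Insert K: K < U → go left; K > J → go right; K < R → go left; K < Q → go left; K < M → go left; K < L → go left. Place as left child of L.

O's parent is M; the other child of M is L.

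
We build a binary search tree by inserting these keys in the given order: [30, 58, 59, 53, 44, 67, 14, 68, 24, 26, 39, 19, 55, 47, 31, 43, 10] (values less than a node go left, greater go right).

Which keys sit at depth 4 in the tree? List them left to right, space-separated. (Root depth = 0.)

39 47 68

Insert 30: tree is empty, so 30 becomes the root.
Insert 58: 58 > 30 → go right. Place as right child of 30.
Insert 59: 59 > 30 → go right; 59 > 58 → go right. Place as right child of 58.
Insert 53: 53 > 30 → go right; 53 < 58 → go left. Place as left child of 58.
Insert 44: 44 > 30 → go right; 44 < 58 → go left; 44 < 53 → go left. Place as left child of 53.
Insert 67: 67 > 30 → go right; 67 > 58 → go right; 67 > 59 → go right. Place as right child of 59.
Insert 14: 14 < 30 → go left. Place as left child of 30.
Insert 68: 68 > 30 → go right; 68 > 58 → go right; 68 > 59 → go right; 68 > 67 → go right. Place as right child of 67.
Insert 24: 24 < 30 → go left; 24 > 14 → go right. Place as right child of 14.
Insert 26: 26 < 30 → go left; 26 > 14 → go right; 26 > 24 → go right. Place as right child of 24.
Insert 39: 39 > 30 → go right; 39 < 58 → go left; 39 < 53 → go left; 39 < 44 → go left. Place as left child of 44.
Insert 19: 19 < 30 → go left; 19 > 14 → go right; 19 < 24 → go left. Place as left child of 24.
Insert 55: 55 > 30 → go right; 55 < 58 → go left; 55 > 53 → go right. Place as right child of 53.
Insert 47: 47 > 30 → go right; 47 < 58 → go left; 47 < 53 → go left; 47 > 44 → go right. Place as right child of 44.
Insert 31: 31 > 30 → go right; 31 < 58 → go left; 31 < 53 → go left; 31 < 44 → go left; 31 < 39 → go left. Place as left child of 39.
Insert 43: 43 > 30 → go right; 43 < 58 → go left; 43 < 53 → go left; 43 < 44 → go left; 43 > 39 → go right. Place as right child of 39.
Insert 10: 10 < 30 → go left; 10 < 14 → go left. Place as left child of 14.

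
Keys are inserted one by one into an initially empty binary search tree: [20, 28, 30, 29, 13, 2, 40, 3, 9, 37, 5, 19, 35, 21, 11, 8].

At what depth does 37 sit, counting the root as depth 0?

4

Insert 20: tree is empty, so 20 becomes the root.
Insert 28: 28 > 20 → go right. Place as right child of 20.
Insert 30: 30 > 20 → go right; 30 > 28 → go right. Place as right child of 28.
Insert 29: 29 > 20 → go right; 29 > 28 → go right; 29 < 30 → go left. Place as left child of 30.
Insert 13: 13 < 20 → go left. Place as left child of 20.
Insert 2: 2 < 20 → go left; 2 < 13 → go left. Place as left child of 13.
Insert 40: 40 > 20 → go right; 40 > 28 → go right; 40 > 30 → go right. Place as right child of 30.
Insert 3: 3 < 20 → go left; 3 < 13 → go left; 3 > 2 → go right. Place as right child of 2.
Insert 9: 9 < 20 → go left; 9 < 13 → go left; 9 > 2 → go right; 9 > 3 → go right. Place as right child of 3.
Insert 37: 37 > 20 → go right; 37 > 28 → go right; 37 > 30 → go right; 37 < 40 → go left. Place as left child of 40.
Insert 5: 5 < 20 → go left; 5 < 13 → go left; 5 > 2 → go right; 5 > 3 → go right; 5 < 9 → go left. Place as left child of 9.
Insert 19: 19 < 20 → go left; 19 > 13 → go right. Place as right child of 13.
Insert 35: 35 > 20 → go right; 35 > 28 → go right; 35 > 30 → go right; 35 < 40 → go left; 35 < 37 → go left. Place as left child of 37.
Insert 21: 21 > 20 → go right; 21 < 28 → go left. Place as left child of 28.
Insert 11: 11 < 20 → go left; 11 < 13 → go left; 11 > 2 → go right; 11 > 3 → go right; 11 > 9 → go right. Place as right child of 9.
Insert 8: 8 < 20 → go left; 8 < 13 → go left; 8 > 2 → go right; 8 > 3 → go right; 8 < 9 → go left; 8 > 5 → go right. Place as right child of 5.

Path to 37: 20 → 28 → 30 → 40 → 37, which is 4 edges.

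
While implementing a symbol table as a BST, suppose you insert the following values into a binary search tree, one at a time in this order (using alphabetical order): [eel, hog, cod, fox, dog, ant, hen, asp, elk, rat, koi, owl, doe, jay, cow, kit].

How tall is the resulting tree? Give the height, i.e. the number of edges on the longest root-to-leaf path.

5

Insert eel: tree is empty, so eel becomes the root.
Insert hog: hog > eel → go right. Place as right child of eel.
Insert cod: cod < eel → go left. Place as left child of eel.
Insert fox: fox > eel → go right; fox < hog → go left. Place as left child of hog.
Insert dog: dog < eel → go left; dog > cod → go right. Place as right child of cod.
Insert ant: ant < eel → go left; ant < cod → go left. Place as left child of cod.
Insert hen: hen > eel → go right; hen < hog → go left; hen > fox → go right. Place as right child of fox.
Insert asp: asp < eel → go left; asp < cod → go left; asp > ant → go right. Place as right child of ant.
Insert elk: elk > eel → go right; elk < hog → go left; elk < fox → go left. Place as left child of fox.
Insert rat: rat > eel → go right; rat > hog → go right. Place as right child of hog.
Insert koi: koi > eel → go right; koi > hog → go right; koi < rat → go left. Place as left child of rat.
Insert owl: owl > eel → go right; owl > hog → go right; owl < rat → go left; owl > koi → go right. Place as right child of koi.
Insert doe: doe < eel → go left; doe > cod → go right; doe < dog → go left. Place as left child of dog.
Insert jay: jay > eel → go right; jay > hog → go right; jay < rat → go left; jay < koi → go left. Place as left child of koi.
Insert cow: cow < eel → go left; cow > cod → go right; cow < dog → go left; cow < doe → go left. Place as left child of doe.
Insert kit: kit > eel → go right; kit > hog → go right; kit < rat → go left; kit < koi → go left; kit > jay → go right. Place as right child of jay.

The deepest node is kit at depth 5.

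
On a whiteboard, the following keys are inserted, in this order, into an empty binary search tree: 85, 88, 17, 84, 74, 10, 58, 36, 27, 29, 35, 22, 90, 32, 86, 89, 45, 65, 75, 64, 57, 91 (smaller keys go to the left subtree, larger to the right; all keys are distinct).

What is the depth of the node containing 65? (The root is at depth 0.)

5

Insert 85: tree is empty, so 85 becomes the root.
Insert 88: 88 > 85 → go right. Place as right child of 85.
Insert 17: 17 < 85 → go left. Place as left child of 85.
Insert 84: 84 < 85 → go left; 84 > 17 → go right. Place as right child of 17.
Insert 74: 74 < 85 → go left; 74 > 17 → go right; 74 < 84 → go left. Place as left child of 84.
Insert 10: 10 < 85 → go left; 10 < 17 → go left. Place as left child of 17.
Insert 58: 58 < 85 → go left; 58 > 17 → go right; 58 < 84 → go left; 58 < 74 → go left. Place as left child of 74.
Insert 36: 36 < 85 → go left; 36 > 17 → go right; 36 < 84 → go left; 36 < 74 → go left; 36 < 58 → go left. Place as left child of 58.
Insert 27: 27 < 85 → go left; 27 > 17 → go right; 27 < 84 → go left; 27 < 74 → go left; 27 < 58 → go left; 27 < 36 → go left. Place as left child of 36.
Insert 29: 29 < 85 → go left; 29 > 17 → go right; 29 < 84 → go left; 29 < 74 → go left; 29 < 58 → go left; 29 < 36 → go left; 29 > 27 → go right. Place as right child of 27.
Insert 35: 35 < 85 → go left; 35 > 17 → go right; 35 < 84 → go left; 35 < 74 → go left; 35 < 58 → go left; 35 < 36 → go left; 35 > 27 → go right; 35 > 29 → go right. Place as right child of 29.
Insert 22: 22 < 85 → go left; 22 > 17 → go right; 22 < 84 → go left; 22 < 74 → go left; 22 < 58 → go left; 22 < 36 → go left; 22 < 27 → go left. Place as left child of 27.
Insert 90: 90 > 85 → go right; 90 > 88 → go right. Place as right child of 88.
Insert 32: 32 < 85 → go left; 32 > 17 → go right; 32 < 84 → go left; 32 < 74 → go left; 32 < 58 → go left; 32 < 36 → go left; 32 > 27 → go right; 32 > 29 → go right; 32 < 35 → go left. Place as left child of 35.
Insert 86: 86 > 85 → go right; 86 < 88 → go left. Place as left child of 88.
Insert 89: 89 > 85 → go right; 89 > 88 → go right; 89 < 90 → go left. Place as left child of 90.
Insert 45: 45 < 85 → go left; 45 > 17 → go right; 45 < 84 → go left; 45 < 74 → go left; 45 < 58 → go left; 45 > 36 → go right. Place as right child of 36.
Insert 65: 65 < 85 → go left; 65 > 17 → go right; 65 < 84 → go left; 65 < 74 → go left; 65 > 58 → go right. Place as right child of 58.
Insert 75: 75 < 85 → go left; 75 > 17 → go right; 75 < 84 → go left; 75 > 74 → go right. Place as right child of 74.
Insert 64: 64 < 85 → go left; 64 > 17 → go right; 64 < 84 → go left; 64 < 74 → go left; 64 > 58 → go right; 64 < 65 → go left. Place as left child of 65.
Insert 57: 57 < 85 → go left; 57 > 17 → go right; 57 < 84 → go left; 57 < 74 → go left; 57 < 58 → go left; 57 > 36 → go right; 57 > 45 → go right. Place as right child of 45.
Insert 91: 91 > 85 → go right; 91 > 88 → go right; 91 > 90 → go right. Place as right child of 90.

Path to 65: 85 → 17 → 84 → 74 → 58 → 65, which is 5 edges.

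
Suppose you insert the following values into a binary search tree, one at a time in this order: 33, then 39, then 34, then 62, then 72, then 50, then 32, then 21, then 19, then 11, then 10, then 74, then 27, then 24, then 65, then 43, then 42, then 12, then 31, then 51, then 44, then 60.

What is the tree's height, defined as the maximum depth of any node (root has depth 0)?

5

Resulting structure (node: left, right):
  33: L=32, R=39
  39: L=34, R=62
  34: L=–, R=–
  62: L=50, R=72
  72: L=65, R=74
  50: L=43, R=51
  32: L=21, R=–
  21: L=19, R=27
  19: L=11, R=–
  11: L=10, R=12
  10: L=–, R=–
  74: L=–, R=–
  27: L=24, R=31
  24: L=–, R=–
  65: L=–, R=–
  43: L=42, R=44
  42: L=–, R=–
  12: L=–, R=–
  31: L=–, R=–
  51: L=–, R=60
  44: L=–, R=–
  60: L=–, R=–

The deepest node is 10 at depth 5.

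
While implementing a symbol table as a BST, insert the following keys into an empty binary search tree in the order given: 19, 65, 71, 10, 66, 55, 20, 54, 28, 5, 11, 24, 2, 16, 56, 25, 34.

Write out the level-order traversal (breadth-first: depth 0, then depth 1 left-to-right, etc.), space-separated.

Resulting structure (node: left, right):
  19: L=10, R=65
  65: L=55, R=71
  71: L=66, R=–
  10: L=5, R=11
  66: L=–, R=–
  55: L=20, R=56
  20: L=–, R=54
  54: L=28, R=–
  28: L=24, R=34
  5: L=2, R=–
  11: L=–, R=16
  24: L=–, R=25
  2: L=–, R=–
  16: L=–, R=–
  56: L=–, R=–
  25: L=–, R=–
  34: L=–, R=–

19 10 65 5 11 55 71 2 16 20 56 66 54 28 24 34 25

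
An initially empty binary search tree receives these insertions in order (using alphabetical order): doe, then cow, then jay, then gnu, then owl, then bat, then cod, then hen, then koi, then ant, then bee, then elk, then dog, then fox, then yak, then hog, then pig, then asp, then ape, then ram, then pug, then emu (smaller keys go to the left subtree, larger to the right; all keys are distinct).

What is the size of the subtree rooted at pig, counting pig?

Resulting structure (node: left, right):
  doe: L=cow, R=jay
  cow: L=bat, R=–
  jay: L=gnu, R=owl
  gnu: L=elk, R=hen
  owl: L=koi, R=yak
  bat: L=ant, R=cod
  cod: L=bee, R=–
  hen: L=–, R=hog
  koi: L=–, R=–
  ant: L=–, R=asp
  bee: L=–, R=–
  elk: L=dog, R=fox
  dog: L=–, R=–
  fox: L=emu, R=–
  yak: L=pig, R=–
  hog: L=–, R=–
  pig: L=–, R=ram
  asp: L=ape, R=–
  ape: L=–, R=–
  ram: L=pug, R=–
  pug: L=–, R=–
  emu: L=–, R=–

Subtree rooted at pig contains: pig, ram, pug — 3 nodes.

3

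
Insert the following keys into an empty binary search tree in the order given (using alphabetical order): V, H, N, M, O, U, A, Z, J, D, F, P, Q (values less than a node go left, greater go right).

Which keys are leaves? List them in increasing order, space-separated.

V: root
H: left child of V (depth 1)
N: right child of H (depth 2)
M: left child of N (depth 3)
O: right child of N (depth 3)
U: right child of O (depth 4)
A: left child of H (depth 2)
Z: right child of V (depth 1)
J: left child of M (depth 4)
D: right child of A (depth 3)
F: right child of D (depth 4)
P: left child of U (depth 5)
Q: right child of P (depth 6)

F J Q Z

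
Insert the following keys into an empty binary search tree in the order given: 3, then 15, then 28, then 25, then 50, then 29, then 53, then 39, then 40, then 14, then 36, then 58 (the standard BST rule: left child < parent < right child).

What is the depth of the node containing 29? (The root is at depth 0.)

3: root
15: right child of 3 (depth 1)
28: right child of 15 (depth 2)
25: left child of 28 (depth 3)
50: right child of 28 (depth 3)
29: left child of 50 (depth 4)
53: right child of 50 (depth 4)
39: right child of 29 (depth 5)
40: right child of 39 (depth 6)
14: left child of 15 (depth 2)
36: left child of 39 (depth 6)
58: right child of 53 (depth 5)

Path to 29: 3 → 15 → 28 → 50 → 29, which is 4 edges.

4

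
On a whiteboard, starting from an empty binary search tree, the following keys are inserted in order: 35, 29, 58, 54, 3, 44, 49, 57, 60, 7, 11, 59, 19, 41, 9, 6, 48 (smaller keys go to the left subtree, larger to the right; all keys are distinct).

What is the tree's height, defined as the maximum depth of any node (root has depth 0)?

5

Resulting structure (node: left, right):
  35: L=29, R=58
  29: L=3, R=–
  58: L=54, R=60
  54: L=44, R=57
  3: L=–, R=7
  44: L=41, R=49
  49: L=48, R=–
  57: L=–, R=–
  60: L=59, R=–
  7: L=6, R=11
  11: L=9, R=19
  59: L=–, R=–
  19: L=–, R=–
  41: L=–, R=–
  9: L=–, R=–
  6: L=–, R=–
  48: L=–, R=–

The deepest node is 19 at depth 5.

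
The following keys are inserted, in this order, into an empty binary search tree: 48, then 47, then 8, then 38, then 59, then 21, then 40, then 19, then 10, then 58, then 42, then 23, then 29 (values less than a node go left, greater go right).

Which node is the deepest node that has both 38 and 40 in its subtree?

38

48: root
47: left child of 48 (depth 1)
8: left child of 47 (depth 2)
38: right child of 8 (depth 3)
59: right child of 48 (depth 1)
21: left child of 38 (depth 4)
40: right child of 38 (depth 4)
19: left child of 21 (depth 5)
10: left child of 19 (depth 6)
58: left child of 59 (depth 2)
42: right child of 40 (depth 5)
23: right child of 21 (depth 5)
29: right child of 23 (depth 6)

Path to 38: 48 → 47 → 8 → 38
Path to 40: 48 → 47 → 8 → 38 → 40
38 lies on both paths and is an ancestor of the other node.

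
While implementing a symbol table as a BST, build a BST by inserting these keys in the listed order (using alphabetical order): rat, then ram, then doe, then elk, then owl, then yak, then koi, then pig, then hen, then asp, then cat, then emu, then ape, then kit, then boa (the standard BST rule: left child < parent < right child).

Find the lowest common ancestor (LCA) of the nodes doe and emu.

doe

Resulting structure (node: left, right):
  rat: L=ram, R=yak
  ram: L=doe, R=–
  doe: L=asp, R=elk
  elk: L=–, R=owl
  owl: L=koi, R=pig
  yak: L=–, R=–
  koi: L=hen, R=–
  pig: L=–, R=–
  hen: L=emu, R=kit
  asp: L=ape, R=cat
  cat: L=boa, R=–
  emu: L=–, R=–
  ape: L=–, R=–
  kit: L=–, R=–
  boa: L=–, R=–

Path to doe: rat → ram → doe
Path to emu: rat → ram → doe → elk → owl → koi → hen → emu
doe lies on both paths and is an ancestor of the other node.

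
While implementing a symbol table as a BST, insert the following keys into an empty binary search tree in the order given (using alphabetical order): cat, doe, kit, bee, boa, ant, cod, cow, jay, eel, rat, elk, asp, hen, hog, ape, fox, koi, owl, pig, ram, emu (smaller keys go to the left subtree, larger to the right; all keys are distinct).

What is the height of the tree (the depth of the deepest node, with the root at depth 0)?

8

Insert cat: tree is empty, so cat becomes the root.
Insert doe: doe > cat → go right. Place as right child of cat.
Insert kit: kit > cat → go right; kit > doe → go right. Place as right child of doe.
Insert bee: bee < cat → go left. Place as left child of cat.
Insert boa: boa < cat → go left; boa > bee → go right. Place as right child of bee.
Insert ant: ant < cat → go left; ant < bee → go left. Place as left child of bee.
Insert cod: cod > cat → go right; cod < doe → go left. Place as left child of doe.
Insert cow: cow > cat → go right; cow < doe → go left; cow > cod → go right. Place as right child of cod.
Insert jay: jay > cat → go right; jay > doe → go right; jay < kit → go left. Place as left child of kit.
Insert eel: eel > cat → go right; eel > doe → go right; eel < kit → go left; eel < jay → go left. Place as left child of jay.
Insert rat: rat > cat → go right; rat > doe → go right; rat > kit → go right. Place as right child of kit.
Insert elk: elk > cat → go right; elk > doe → go right; elk < kit → go left; elk < jay → go left; elk > eel → go right. Place as right child of eel.
Insert asp: asp < cat → go left; asp < bee → go left; asp > ant → go right. Place as right child of ant.
Insert hen: hen > cat → go right; hen > doe → go right; hen < kit → go left; hen < jay → go left; hen > eel → go right; hen > elk → go right. Place as right child of elk.
Insert hog: hog > cat → go right; hog > doe → go right; hog < kit → go left; hog < jay → go left; hog > eel → go right; hog > elk → go right; hog > hen → go right. Place as right child of hen.
Insert ape: ape < cat → go left; ape < bee → go left; ape > ant → go right; ape < asp → go left. Place as left child of asp.
Insert fox: fox > cat → go right; fox > doe → go right; fox < kit → go left; fox < jay → go left; fox > eel → go right; fox > elk → go right; fox < hen → go left. Place as left child of hen.
Insert koi: koi > cat → go right; koi > doe → go right; koi > kit → go right; koi < rat → go left. Place as left child of rat.
Insert owl: owl > cat → go right; owl > doe → go right; owl > kit → go right; owl < rat → go left; owl > koi → go right. Place as right child of koi.
Insert pig: pig > cat → go right; pig > doe → go right; pig > kit → go right; pig < rat → go left; pig > koi → go right; pig > owl → go right. Place as right child of owl.
Insert ram: ram > cat → go right; ram > doe → go right; ram > kit → go right; ram < rat → go left; ram > koi → go right; ram > owl → go right; ram > pig → go right. Place as right child of pig.
Insert emu: emu > cat → go right; emu > doe → go right; emu < kit → go left; emu < jay → go left; emu > eel → go right; emu > elk → go right; emu < hen → go left; emu < fox → go left. Place as left child of fox.

The deepest node is emu at depth 8.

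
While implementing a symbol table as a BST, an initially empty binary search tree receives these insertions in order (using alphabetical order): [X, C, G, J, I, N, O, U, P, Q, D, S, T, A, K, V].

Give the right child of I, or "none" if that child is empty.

none

Resulting structure (node: left, right):
  X: L=C, R=–
  C: L=A, R=G
  G: L=D, R=J
  J: L=I, R=N
  I: L=–, R=–
  N: L=K, R=O
  O: L=–, R=U
  U: L=P, R=V
  P: L=–, R=Q
  Q: L=–, R=S
  D: L=–, R=–
  S: L=–, R=T
  T: L=–, R=–
  A: L=–, R=–
  K: L=–, R=–
  V: L=–, R=–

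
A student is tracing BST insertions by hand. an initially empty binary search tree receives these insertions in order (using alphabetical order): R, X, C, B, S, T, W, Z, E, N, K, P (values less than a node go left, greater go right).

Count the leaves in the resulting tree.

5

Insert R: tree is empty, so R becomes the root.
Insert X: X > R → go right. Place as right child of R.
Insert C: C < R → go left. Place as left child of R.
Insert B: B < R → go left; B < C → go left. Place as left child of C.
Insert S: S > R → go right; S < X → go left. Place as left child of X.
Insert T: T > R → go right; T < X → go left; T > S → go right. Place as right child of S.
Insert W: W > R → go right; W < X → go left; W > S → go right; W > T → go right. Place as right child of T.
Insert Z: Z > R → go right; Z > X → go right. Place as right child of X.
Insert E: E < R → go left; E > C → go right. Place as right child of C.
Insert N: N < R → go left; N > C → go right; N > E → go right. Place as right child of E.
Insert K: K < R → go left; K > C → go right; K > E → go right; K < N → go left. Place as left child of N.
Insert P: P < R → go left; P > C → go right; P > E → go right; P > N → go right. Place as right child of N.

Leaves: B, K, P, W, Z — 5 in total.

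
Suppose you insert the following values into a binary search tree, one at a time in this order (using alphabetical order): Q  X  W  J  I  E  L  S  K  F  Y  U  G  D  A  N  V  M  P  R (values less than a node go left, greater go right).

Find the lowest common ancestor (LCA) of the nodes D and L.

J

Q: root
X: right child of Q (depth 1)
W: left child of X (depth 2)
J: left child of Q (depth 1)
I: left child of J (depth 2)
E: left child of I (depth 3)
L: right child of J (depth 2)
S: left child of W (depth 3)
K: left child of L (depth 3)
F: right child of E (depth 4)
Y: right child of X (depth 2)
U: right child of S (depth 4)
G: right child of F (depth 5)
D: left child of E (depth 4)
A: left child of D (depth 5)
N: right child of L (depth 3)
V: right child of U (depth 5)
M: left child of N (depth 4)
P: right child of N (depth 4)
R: left child of S (depth 4)

Path to D: Q → J → I → E → D
Path to L: Q → J → L
The paths share a prefix ending at J, then split left and right.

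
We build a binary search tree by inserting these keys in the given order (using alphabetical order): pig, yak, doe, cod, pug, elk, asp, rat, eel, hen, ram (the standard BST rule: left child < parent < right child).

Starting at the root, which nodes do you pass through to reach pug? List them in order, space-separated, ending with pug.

pig: root
yak: right child of pig (depth 1)
doe: left child of pig (depth 1)
cod: left child of doe (depth 2)
pug: left child of yak (depth 2)
elk: right child of doe (depth 2)
asp: left child of cod (depth 3)
rat: right child of pug (depth 3)
eel: left child of elk (depth 3)
hen: right child of elk (depth 3)
ram: left child of rat (depth 4)

pig yak pug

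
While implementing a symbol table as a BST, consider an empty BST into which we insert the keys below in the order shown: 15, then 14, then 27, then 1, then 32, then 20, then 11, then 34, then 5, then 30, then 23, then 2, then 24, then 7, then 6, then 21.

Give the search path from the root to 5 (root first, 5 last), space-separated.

Insert 15: tree is empty, so 15 becomes the root.
Insert 14: 14 < 15 → go left. Place as left child of 15.
Insert 27: 27 > 15 → go right. Place as right child of 15.
Insert 1: 1 < 15 → go left; 1 < 14 → go left. Place as left child of 14.
Insert 32: 32 > 15 → go right; 32 > 27 → go right. Place as right child of 27.
Insert 20: 20 > 15 → go right; 20 < 27 → go left. Place as left child of 27.
Insert 11: 11 < 15 → go left; 11 < 14 → go left; 11 > 1 → go right. Place as right child of 1.
Insert 34: 34 > 15 → go right; 34 > 27 → go right; 34 > 32 → go right. Place as right child of 32.
Insert 5: 5 < 15 → go left; 5 < 14 → go left; 5 > 1 → go right; 5 < 11 → go left. Place as left child of 11.
Insert 30: 30 > 15 → go right; 30 > 27 → go right; 30 < 32 → go left. Place as left child of 32.
Insert 23: 23 > 15 → go right; 23 < 27 → go left; 23 > 20 → go right. Place as right child of 20.
Insert 2: 2 < 15 → go left; 2 < 14 → go left; 2 > 1 → go right; 2 < 11 → go left; 2 < 5 → go left. Place as left child of 5.
Insert 24: 24 > 15 → go right; 24 < 27 → go left; 24 > 20 → go right; 24 > 23 → go right. Place as right child of 23.
Insert 7: 7 < 15 → go left; 7 < 14 → go left; 7 > 1 → go right; 7 < 11 → go left; 7 > 5 → go right. Place as right child of 5.
Insert 6: 6 < 15 → go left; 6 < 14 → go left; 6 > 1 → go right; 6 < 11 → go left; 6 > 5 → go right; 6 < 7 → go left. Place as left child of 7.
Insert 21: 21 > 15 → go right; 21 < 27 → go left; 21 > 20 → go right; 21 < 23 → go left. Place as left child of 23.

15 14 1 11 5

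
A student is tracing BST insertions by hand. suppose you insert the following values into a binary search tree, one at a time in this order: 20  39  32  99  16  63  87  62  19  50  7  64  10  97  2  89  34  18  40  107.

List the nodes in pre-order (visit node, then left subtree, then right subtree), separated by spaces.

20: root
39: right child of 20 (depth 1)
32: left child of 39 (depth 2)
99: right child of 39 (depth 2)
16: left child of 20 (depth 1)
63: left child of 99 (depth 3)
87: right child of 63 (depth 4)
62: left child of 63 (depth 4)
19: right child of 16 (depth 2)
50: left child of 62 (depth 5)
7: left child of 16 (depth 2)
64: left child of 87 (depth 5)
10: right child of 7 (depth 3)
97: right child of 87 (depth 5)
2: left child of 7 (depth 3)
89: left child of 97 (depth 6)
34: right child of 32 (depth 3)
18: left child of 19 (depth 3)
40: left child of 50 (depth 6)
107: right child of 99 (depth 3)

20 16 7 2 10 19 18 39 32 34 99 63 62 50 40 87 64 97 89 107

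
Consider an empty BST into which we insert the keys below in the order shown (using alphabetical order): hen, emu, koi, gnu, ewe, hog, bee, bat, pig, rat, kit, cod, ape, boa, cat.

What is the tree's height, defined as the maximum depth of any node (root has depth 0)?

5

hen: root
emu: left child of hen (depth 1)
koi: right child of hen (depth 1)
gnu: right child of emu (depth 2)
ewe: left child of gnu (depth 3)
hog: left child of koi (depth 2)
bee: left child of emu (depth 2)
bat: left child of bee (depth 3)
pig: right child of koi (depth 2)
rat: right child of pig (depth 3)
kit: right child of hog (depth 3)
cod: right child of bee (depth 3)
ape: left child of bat (depth 4)
boa: left child of cod (depth 4)
cat: right child of boa (depth 5)

The deepest node is cat at depth 5.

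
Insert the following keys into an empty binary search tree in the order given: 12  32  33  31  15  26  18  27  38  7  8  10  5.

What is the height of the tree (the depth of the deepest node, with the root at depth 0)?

5

Resulting structure (node: left, right):
  12: L=7, R=32
  32: L=31, R=33
  33: L=–, R=38
  31: L=15, R=–
  15: L=–, R=26
  26: L=18, R=27
  18: L=–, R=–
  27: L=–, R=–
  38: L=–, R=–
  7: L=5, R=8
  8: L=–, R=10
  10: L=–, R=–
  5: L=–, R=–

The deepest node is 18 at depth 5.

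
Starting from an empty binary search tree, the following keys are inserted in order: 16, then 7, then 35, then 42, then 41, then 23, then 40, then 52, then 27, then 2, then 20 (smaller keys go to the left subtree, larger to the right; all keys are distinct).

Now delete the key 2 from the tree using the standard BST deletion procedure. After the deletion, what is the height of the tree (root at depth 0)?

4

Insert 16: tree is empty, so 16 becomes the root.
Insert 7: 7 < 16 → go left. Place as left child of 16.
Insert 35: 35 > 16 → go right. Place as right child of 16.
Insert 42: 42 > 16 → go right; 42 > 35 → go right. Place as right child of 35.
Insert 41: 41 > 16 → go right; 41 > 35 → go right; 41 < 42 → go left. Place as left child of 42.
Insert 23: 23 > 16 → go right; 23 < 35 → go left. Place as left child of 35.
Insert 40: 40 > 16 → go right; 40 > 35 → go right; 40 < 42 → go left; 40 < 41 → go left. Place as left child of 41.
Insert 52: 52 > 16 → go right; 52 > 35 → go right; 52 > 42 → go right. Place as right child of 42.
Insert 27: 27 > 16 → go right; 27 < 35 → go left; 27 > 23 → go right. Place as right child of 23.
Insert 2: 2 < 16 → go left; 2 < 7 → go left. Place as left child of 7.
Insert 20: 20 > 16 → go right; 20 < 35 → go left; 20 < 23 → go left. Place as left child of 23.

Delete 2 (at most one child — splice it out).
After deletion, deepest node is 40 at depth 4.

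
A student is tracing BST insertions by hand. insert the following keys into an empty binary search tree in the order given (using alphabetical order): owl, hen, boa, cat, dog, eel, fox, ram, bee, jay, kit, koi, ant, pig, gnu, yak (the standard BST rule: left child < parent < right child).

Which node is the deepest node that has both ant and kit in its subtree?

owl: root
hen: left child of owl (depth 1)
boa: left child of hen (depth 2)
cat: right child of boa (depth 3)
dog: right child of cat (depth 4)
eel: right child of dog (depth 5)
fox: right child of eel (depth 6)
ram: right child of owl (depth 1)
bee: left child of boa (depth 3)
jay: right child of hen (depth 2)
kit: right child of jay (depth 3)
koi: right child of kit (depth 4)
ant: left child of bee (depth 4)
pig: left child of ram (depth 2)
gnu: right child of fox (depth 7)
yak: right child of ram (depth 2)

Path to ant: owl → hen → boa → bee → ant
Path to kit: owl → hen → jay → kit
The paths share a prefix ending at hen, then split left and right.

hen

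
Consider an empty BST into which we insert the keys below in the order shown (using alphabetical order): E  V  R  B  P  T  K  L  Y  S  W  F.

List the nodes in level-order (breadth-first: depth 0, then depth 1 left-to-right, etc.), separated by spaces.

E B V R Y P T W K S F L

E: root
V: right child of E (depth 1)
R: left child of V (depth 2)
B: left child of E (depth 1)
P: left child of R (depth 3)
T: right child of R (depth 3)
K: left child of P (depth 4)
L: right child of K (depth 5)
Y: right child of V (depth 2)
S: left child of T (depth 4)
W: left child of Y (depth 3)
F: left child of K (depth 5)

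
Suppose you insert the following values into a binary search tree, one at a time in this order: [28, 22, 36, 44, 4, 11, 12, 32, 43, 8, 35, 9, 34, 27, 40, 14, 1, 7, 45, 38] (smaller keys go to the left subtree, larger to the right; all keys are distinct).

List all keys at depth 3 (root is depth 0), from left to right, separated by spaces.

1 11 35 43 45

28: root
22: left child of 28 (depth 1)
36: right child of 28 (depth 1)
44: right child of 36 (depth 2)
4: left child of 22 (depth 2)
11: right child of 4 (depth 3)
12: right child of 11 (depth 4)
32: left child of 36 (depth 2)
43: left child of 44 (depth 3)
8: left child of 11 (depth 4)
35: right child of 32 (depth 3)
9: right child of 8 (depth 5)
34: left child of 35 (depth 4)
27: right child of 22 (depth 2)
40: left child of 43 (depth 4)
14: right child of 12 (depth 5)
1: left child of 4 (depth 3)
7: left child of 8 (depth 5)
45: right child of 44 (depth 3)
38: left child of 40 (depth 5)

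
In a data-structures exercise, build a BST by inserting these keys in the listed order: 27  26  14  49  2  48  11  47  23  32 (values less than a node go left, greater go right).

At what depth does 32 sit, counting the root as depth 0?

4

Resulting structure (node: left, right):
  27: L=26, R=49
  26: L=14, R=–
  14: L=2, R=23
  49: L=48, R=–
  2: L=–, R=11
  48: L=47, R=–
  11: L=–, R=–
  47: L=32, R=–
  23: L=–, R=–
  32: L=–, R=–

Path to 32: 27 → 49 → 48 → 47 → 32, which is 4 edges.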